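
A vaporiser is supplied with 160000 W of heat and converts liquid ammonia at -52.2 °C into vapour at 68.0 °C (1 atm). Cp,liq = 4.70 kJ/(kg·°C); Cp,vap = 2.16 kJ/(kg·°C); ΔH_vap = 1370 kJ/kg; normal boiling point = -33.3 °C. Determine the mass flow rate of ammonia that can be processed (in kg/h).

Δh = 4.70×(-33.3−-52.2) + 1370 + 2.16×(68.0−-33.3) = 1677.6 kJ/kg
Q = 160000 W = 160 kJ/s = 576000 kJ/h
ṁ = Q/Δh = 576000 / 1677.6 = 343.34 kg/h

ṁ = 343 kg/h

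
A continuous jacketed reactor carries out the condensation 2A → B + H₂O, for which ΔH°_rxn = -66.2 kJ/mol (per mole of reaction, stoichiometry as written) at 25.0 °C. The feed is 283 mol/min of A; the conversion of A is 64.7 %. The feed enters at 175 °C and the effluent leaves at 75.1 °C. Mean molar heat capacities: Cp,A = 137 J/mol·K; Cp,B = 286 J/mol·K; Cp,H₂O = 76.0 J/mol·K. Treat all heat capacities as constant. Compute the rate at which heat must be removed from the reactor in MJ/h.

Extent of reaction ξ = 0.647 × 283 / 2 = 91.55 mol/min
Reaction term: ξ·ΔH°_rxn = 91.55 × -66.2 = -6060.6 kJ/min
Sensible, feed 175→25 °C: -5815.6 kJ/min
Outlet flows (mol/min): A 99.899, B 91.55, H₂O 91.55
Sensible, products 25→75.1 °C: 2346.1 kJ/min
Q = ΔH = -9530.2 kJ/min = -158.84 kW
Heat removed = 571.81 MJ/h

Q_out = 572 MJ/h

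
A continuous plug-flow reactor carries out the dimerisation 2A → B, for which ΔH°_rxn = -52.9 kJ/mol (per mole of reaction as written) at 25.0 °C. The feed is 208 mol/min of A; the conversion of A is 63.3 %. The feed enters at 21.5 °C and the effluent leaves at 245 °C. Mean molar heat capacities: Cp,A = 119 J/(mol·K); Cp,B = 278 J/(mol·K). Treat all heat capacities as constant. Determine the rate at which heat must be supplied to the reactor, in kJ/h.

Extent of reaction ξ = 0.633 × 208 / 2 = 65.832 mol/min
Reaction term: ξ·ΔH°_rxn = 65.832 × -52.9 = -3482.5 kJ/min
Sensible, feed 21.5→25 °C: 86.632 kJ/min
Outlet flows (mol/min): A 76.336, B 65.832
Sensible, products 25→245 °C: 6024.8 kJ/min
Q = ΔH = 2628.9 kJ/min = 43.815 kW
Heat supplied = 157730 kJ/h

Q_in = 158000 kJ/h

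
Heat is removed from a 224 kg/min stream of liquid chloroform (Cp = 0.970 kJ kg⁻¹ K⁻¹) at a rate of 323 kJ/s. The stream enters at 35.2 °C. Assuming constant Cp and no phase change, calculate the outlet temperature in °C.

Q = 323 kJ/s = 19380 kJ/min
ΔT = Q/(ṁ·Cp) = 19380/(224×0.970) = 89.194 K
T_out = 35.2 − 89.194 = -53.994 °C

T_out = -54.0 °C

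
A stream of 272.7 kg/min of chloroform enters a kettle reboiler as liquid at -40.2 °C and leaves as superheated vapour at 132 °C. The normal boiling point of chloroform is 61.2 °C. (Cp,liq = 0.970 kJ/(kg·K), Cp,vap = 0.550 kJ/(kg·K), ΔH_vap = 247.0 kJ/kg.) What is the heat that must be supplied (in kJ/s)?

liquid -40.2→61.2 °C: 98.358 kJ/kg
vaporisation at 61.2 °C: 247 kJ/kg
vapour 61.2→132 °C: 38.94 kJ/kg
Δh = 98.358 + 247 + 38.94 = 384.3 kJ/kg
Q = ṁ·Δh = 272.7 kg/min × 384.3 kJ/kg = 104800 kJ/min
|Q| = 1746.6 kW

Q = 1750 kJ/s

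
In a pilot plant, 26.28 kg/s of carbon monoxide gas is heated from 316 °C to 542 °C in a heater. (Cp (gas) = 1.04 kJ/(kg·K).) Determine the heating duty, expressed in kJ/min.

Q = ṁ·Cp·ΔT = 26.28 × 1.04 × (542 − 316) = 6176.9 kJ/s
Heating duty = 370610 kJ/min

Q = 371000 kJ/min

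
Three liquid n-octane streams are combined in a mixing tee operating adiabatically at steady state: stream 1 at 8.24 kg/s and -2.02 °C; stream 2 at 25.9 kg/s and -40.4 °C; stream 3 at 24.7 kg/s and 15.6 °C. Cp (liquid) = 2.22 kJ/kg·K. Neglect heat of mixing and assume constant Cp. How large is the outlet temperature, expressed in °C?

Energy balance with Q = 0: Σ ṁᵢCp,ᵢ(T_out − Tᵢ) = 0
T_out = Σ ṁᵢCp,ᵢTᵢ / Σ ṁᵢCp,ᵢ
      = -1504.5 / 130.62 = -11.517 °C

T_out = -11.5 °C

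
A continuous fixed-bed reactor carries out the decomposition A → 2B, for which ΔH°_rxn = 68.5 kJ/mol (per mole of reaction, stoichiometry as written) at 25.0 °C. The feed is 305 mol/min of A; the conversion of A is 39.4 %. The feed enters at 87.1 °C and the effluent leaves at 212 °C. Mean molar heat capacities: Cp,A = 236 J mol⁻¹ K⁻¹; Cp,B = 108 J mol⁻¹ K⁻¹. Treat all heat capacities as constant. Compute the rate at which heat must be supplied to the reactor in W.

Extent of reaction ξ = 0.394 × 305 = 120.17 mol/min
Reaction term: ξ·ΔH°_rxn = 120.17 × 68.5 = 8231.6 kJ/min
Sensible, feed 87.1→25 °C: -4470 kJ/min
Outlet flows (mol/min): A 184.83, B 240.34
Sensible, products 25→212 °C: 13011 kJ/min
Q = ΔH = 16773 kJ/min = 279.54 kW
Heat supplied = 279540 W

Q_in = 280000 W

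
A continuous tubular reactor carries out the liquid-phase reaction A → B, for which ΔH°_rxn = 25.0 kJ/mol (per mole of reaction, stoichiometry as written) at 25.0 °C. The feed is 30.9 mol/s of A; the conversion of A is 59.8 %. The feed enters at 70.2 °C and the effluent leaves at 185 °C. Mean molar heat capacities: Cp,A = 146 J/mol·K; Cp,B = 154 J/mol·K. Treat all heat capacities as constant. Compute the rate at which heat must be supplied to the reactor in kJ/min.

Q_in = 60200 kJ/min

Extent of reaction ξ = 0.598 × 30.9 = 18.478 mol/s
Reaction term: ξ·ΔH°_rxn = 18.478 × 25.0 = 461.95 kJ/s
Sensible, feed 70.2→25 °C: -203.92 kJ/s
Outlet flows (mol/s): A 12.422, B 18.478
Sensible, products 25→185 °C: 745.48 kJ/s
Q = ΔH = 1003.5 kJ/s = 1003.5 kW
Heat supplied = 60211 kJ/min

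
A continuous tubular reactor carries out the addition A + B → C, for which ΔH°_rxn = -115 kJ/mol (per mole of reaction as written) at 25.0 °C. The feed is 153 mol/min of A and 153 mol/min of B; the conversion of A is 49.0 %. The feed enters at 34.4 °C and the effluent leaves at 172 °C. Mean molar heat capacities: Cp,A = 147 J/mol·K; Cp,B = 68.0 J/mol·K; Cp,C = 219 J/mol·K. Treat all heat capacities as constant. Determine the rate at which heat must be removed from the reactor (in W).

Extent of reaction ξ = 0.490 × 153 = 74.97 mol/min
Reaction term: ξ·ΔH°_rxn = 74.97 × -115 = -8621.5 kJ/min
Sensible, feed 34.4→25 °C: -309.21 kJ/min
Outlet flows (mol/min): A 78.03, B 78.03, C 74.97
Sensible, products 25→172 °C: 4879.6 kJ/min
Q = ΔH = -4051.1 kJ/min = -67.519 kW
Heat removed = 67519 W

Q_out = 67500 W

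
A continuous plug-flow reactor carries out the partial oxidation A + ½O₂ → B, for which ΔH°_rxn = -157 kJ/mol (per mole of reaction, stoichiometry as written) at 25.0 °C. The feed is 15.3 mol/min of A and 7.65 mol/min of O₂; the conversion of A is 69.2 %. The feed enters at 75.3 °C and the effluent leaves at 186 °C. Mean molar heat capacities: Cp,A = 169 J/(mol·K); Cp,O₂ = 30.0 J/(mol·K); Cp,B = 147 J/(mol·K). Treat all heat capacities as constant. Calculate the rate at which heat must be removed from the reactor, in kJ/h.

Extent of reaction ξ = 0.692 × 15.3 = 10.588 mol/min
Reaction term: ξ·ΔH°_rxn = 10.588 × -157 = -1662.3 kJ/min
Sensible, feed 75.3→25 °C: -141.6 kJ/min
Outlet flows (mol/min): A 4.7124, O₂ 2.3562, B 10.588
Sensible, products 25→186 °C: 390.18 kJ/min
Q = ΔH = -1413.7 kJ/min = -23.561 kW
Heat removed = 84821 kJ/h

Q_out = 84800 kJ/h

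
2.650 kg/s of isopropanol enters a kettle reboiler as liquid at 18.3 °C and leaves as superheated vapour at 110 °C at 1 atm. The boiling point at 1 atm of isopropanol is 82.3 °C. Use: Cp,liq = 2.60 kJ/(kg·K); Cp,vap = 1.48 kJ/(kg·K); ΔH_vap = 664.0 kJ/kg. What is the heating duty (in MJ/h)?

Q = 8310 MJ/h

liquid 18.3→82.3 °C: 166.4 kJ/kg
vaporisation at 82.3 °C: 664 kJ/kg
vapour 82.3→110 °C: 40.996 kJ/kg
Δh = 166.4 + 664 + 40.996 = 871.4 kJ/kg
Q = ṁ·Δh = 2.650 kg/s × 871.4 kJ/kg = 2309.2 kJ/s
|Q| = 2309.2 kW = 8313.1 MJ/h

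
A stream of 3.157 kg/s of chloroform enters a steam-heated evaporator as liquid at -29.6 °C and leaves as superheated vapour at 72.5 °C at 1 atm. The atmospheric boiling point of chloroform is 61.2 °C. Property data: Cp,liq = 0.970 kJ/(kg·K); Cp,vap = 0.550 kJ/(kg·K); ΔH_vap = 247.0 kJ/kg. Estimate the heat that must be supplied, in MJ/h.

liquid -29.6→61.2 °C: 88.076 kJ/kg
vaporisation at 61.2 °C: 247 kJ/kg
vapour 61.2→72.5 °C: 6.215 kJ/kg
Δh = 88.076 + 247 + 6.215 = 341.29 kJ/kg
Q = ṁ·Δh = 3.157 kg/s × 341.29 kJ/kg = 1077.5 kJ/s
|Q| = 1077.5 kW = 3878.8 MJ/h

Q = 3880 MJ/h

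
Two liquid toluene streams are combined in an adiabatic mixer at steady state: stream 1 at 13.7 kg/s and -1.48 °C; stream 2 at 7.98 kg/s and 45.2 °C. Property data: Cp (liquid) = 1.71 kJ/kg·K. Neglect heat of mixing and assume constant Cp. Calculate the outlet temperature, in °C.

No heat crosses the boundary, so H_out = H_in.
T_out = Σ ṁᵢCp,ᵢTᵢ / Σ ṁᵢCp,ᵢ
      = 582.12 / 37.073 = 15.702 °C

T_out = 15.7 °C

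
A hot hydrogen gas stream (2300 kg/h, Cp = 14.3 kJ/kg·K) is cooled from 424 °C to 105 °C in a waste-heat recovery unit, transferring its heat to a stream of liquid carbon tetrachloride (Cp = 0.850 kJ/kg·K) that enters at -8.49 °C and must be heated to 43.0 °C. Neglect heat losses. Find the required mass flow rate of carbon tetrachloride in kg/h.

Heat released by hot stream: Q = 2300 × 14.3 × (424 − 105) = 1.0492e+07 kJ/h
Energy balance on cold side (adiabatic exchanger): Q = ṁ_c·Cp_c·(T_c,out − T_c,in)
ṁ_c = 1.0492e+07 / [0.850 × (43.0 − -8.49)] = 239720 kg/h

ṁ_c = 240000 kg/h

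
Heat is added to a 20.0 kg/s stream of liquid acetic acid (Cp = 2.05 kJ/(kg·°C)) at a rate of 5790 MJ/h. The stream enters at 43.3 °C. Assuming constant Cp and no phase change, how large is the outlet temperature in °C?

Q = 5790 MJ/h = 1608.3 kJ/s
ΔT = Q/(ṁ·Cp) = 1608.3/(20.0×2.05) = 39.228 K
T_out = 43.3 + 39.228 = 82.528 °C

T_out = 82.5 °C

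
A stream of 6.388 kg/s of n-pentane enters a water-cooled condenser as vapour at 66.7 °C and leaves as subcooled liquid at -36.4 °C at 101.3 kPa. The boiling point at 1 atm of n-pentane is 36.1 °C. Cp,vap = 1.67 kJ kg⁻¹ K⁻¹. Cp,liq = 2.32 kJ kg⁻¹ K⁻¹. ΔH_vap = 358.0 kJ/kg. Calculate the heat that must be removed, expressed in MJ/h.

Q_c = 13300 MJ/h

vapour 66.7→36.1 °C: -51.102 kJ/kg
condensation at 36.1 °C: -358 kJ/kg
liquid 36.1→-36.4 °C: -168.2 kJ/kg
Δh = -51.102 + -358 + -168.2 = -577.3 kJ/kg
Q = ṁ·Δh = 6.388 kg/s × -577.3 kJ/kg = -3687.8 kJ/s
|Q| = 3687.8 kW = 13276 MJ/h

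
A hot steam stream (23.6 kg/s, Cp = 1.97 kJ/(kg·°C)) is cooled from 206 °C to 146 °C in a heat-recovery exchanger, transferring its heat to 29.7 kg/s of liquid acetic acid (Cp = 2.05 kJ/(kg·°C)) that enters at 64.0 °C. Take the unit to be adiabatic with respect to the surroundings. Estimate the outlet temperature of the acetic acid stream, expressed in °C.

T_c,out = 110 °C

Heat released by hot stream: Q = 23.6 × 1.97 × (206 − 146) = 2789.5 kJ/s
Energy balance on cold side (adiabatic exchanger): Q = ṁ_c·Cp_c·(T_c,out − T_c,in)
T_c,out = 64.0 + 2789.5/(29.7 × 2.05) = 109.82 °C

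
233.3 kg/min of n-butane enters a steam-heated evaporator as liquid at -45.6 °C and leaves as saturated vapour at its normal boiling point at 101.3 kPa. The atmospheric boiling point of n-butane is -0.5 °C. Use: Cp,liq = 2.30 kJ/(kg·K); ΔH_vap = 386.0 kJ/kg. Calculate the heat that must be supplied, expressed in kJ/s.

Q = 1900 kJ/s

liquid -45.6→-0.5 °C: 103.73 kJ/kg
vaporisation at -0.5 °C: 386 kJ/kg
Δh = 103.73 + 386 = 489.73 kJ/kg
Q = ṁ·Δh = 233.3 kg/min × 489.73 kJ/kg = 114250 kJ/min
|Q| = 1904.2 kW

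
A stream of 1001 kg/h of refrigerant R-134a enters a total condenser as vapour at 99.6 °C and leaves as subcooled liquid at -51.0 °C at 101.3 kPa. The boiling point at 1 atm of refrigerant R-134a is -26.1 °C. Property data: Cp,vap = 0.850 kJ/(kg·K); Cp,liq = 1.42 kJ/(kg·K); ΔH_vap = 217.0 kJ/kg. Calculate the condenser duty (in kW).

vapour 99.6→-26.1 °C: -106.84 kJ/kg
condensation at -26.1 °C: -217 kJ/kg
liquid -26.1→-51.0 °C: -35.358 kJ/kg
Δh = -106.84 + -217 + -35.358 = -359.2 kJ/kg
Q = ṁ·Δh = 1001 kg/h × -359.2 kJ/kg = -359560 kJ/h
|Q| = 99.878 kW

Q_c = 99.9 kW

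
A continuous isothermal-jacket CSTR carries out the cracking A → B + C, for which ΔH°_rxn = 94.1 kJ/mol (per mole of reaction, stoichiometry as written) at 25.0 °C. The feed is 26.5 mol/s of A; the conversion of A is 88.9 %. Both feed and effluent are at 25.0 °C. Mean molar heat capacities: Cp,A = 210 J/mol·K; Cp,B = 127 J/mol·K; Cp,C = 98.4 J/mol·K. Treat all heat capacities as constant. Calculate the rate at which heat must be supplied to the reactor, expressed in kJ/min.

Q_in = 133000 kJ/min

Extent of reaction ξ = 0.889 × 26.5 = 23.558 mol/s
Reaction term: ξ·ΔH°_rxn = 23.558 × 94.1 = 2216.9 kJ/s
Q = ΔH = 2216.9 kJ/s = 2216.9 kW
Heat supplied = 133010 kJ/min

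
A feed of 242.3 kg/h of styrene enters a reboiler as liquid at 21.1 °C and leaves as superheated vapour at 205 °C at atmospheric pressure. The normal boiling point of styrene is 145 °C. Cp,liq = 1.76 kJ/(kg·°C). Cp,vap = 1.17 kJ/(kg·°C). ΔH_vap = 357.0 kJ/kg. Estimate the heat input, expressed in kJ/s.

Q = 43.4 kJ/s

liquid 21.1→145 °C: 218.06 kJ/kg
vaporisation at 145 °C: 357 kJ/kg
vapour 145→205 °C: 70.2 kJ/kg
Δh = 218.06 + 357 + 70.2 = 645.26 kJ/kg
Q = ṁ·Δh = 242.3 kg/h × 645.26 kJ/kg = 156350 kJ/h
|Q| = 43.43 kW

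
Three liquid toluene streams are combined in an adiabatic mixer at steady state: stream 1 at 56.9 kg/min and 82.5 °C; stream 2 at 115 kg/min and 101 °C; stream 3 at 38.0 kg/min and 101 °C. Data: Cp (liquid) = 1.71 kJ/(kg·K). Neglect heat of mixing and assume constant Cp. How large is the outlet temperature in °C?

Energy balance with Q = 0: Σ ṁᵢCp,ᵢ(T_out − Tᵢ) = 0
T_out = Σ ṁᵢCp,ᵢTᵢ / Σ ṁᵢCp,ᵢ
      = 34452 / 358.93 = 95.985 °C

T_out = 96.0 °C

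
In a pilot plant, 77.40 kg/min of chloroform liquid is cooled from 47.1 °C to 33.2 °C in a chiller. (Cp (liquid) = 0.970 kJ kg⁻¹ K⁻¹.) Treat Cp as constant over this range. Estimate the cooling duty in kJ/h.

Q = ṁ·Cp·ΔT = 77.40 × 0.970 × (33.2 − 47.1) = -1043.6 kJ/min
Converting: 1043.6 / 60 s = 17.393 kW
Cooling duty = 62615 kJ/h

Q_c = 62600 kJ/h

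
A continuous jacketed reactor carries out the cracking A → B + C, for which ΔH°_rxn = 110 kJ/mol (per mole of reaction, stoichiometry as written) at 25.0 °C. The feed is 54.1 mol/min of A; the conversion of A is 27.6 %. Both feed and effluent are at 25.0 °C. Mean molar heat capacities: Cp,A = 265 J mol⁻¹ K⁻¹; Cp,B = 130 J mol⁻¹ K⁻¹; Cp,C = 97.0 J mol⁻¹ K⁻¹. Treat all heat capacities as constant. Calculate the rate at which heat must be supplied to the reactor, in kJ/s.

Extent of reaction ξ = 0.276 × 54.1 = 14.932 mol/min
Reaction term: ξ·ΔH°_rxn = 14.932 × 110 = 1642.5 kJ/min
Q = ΔH = 1642.5 kJ/min = 27.375 kW
Heat supplied = 27.375 kJ/s

Q_in = 27.4 kJ/s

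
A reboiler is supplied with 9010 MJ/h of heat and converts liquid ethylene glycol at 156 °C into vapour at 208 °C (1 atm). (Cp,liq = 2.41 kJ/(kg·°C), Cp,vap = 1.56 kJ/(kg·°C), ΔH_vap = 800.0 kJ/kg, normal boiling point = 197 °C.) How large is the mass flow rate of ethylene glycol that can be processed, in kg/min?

Δh = 2.41×(197−156) + 800.0 + 1.56×(208−197) = 915.97 kJ/kg
Q = 9010 MJ/h = 2502.8 kJ/s = 150170 kJ/min
ṁ = Q/Δh = 150170 / 915.97 = 163.94 kg/min

ṁ = 164 kg/min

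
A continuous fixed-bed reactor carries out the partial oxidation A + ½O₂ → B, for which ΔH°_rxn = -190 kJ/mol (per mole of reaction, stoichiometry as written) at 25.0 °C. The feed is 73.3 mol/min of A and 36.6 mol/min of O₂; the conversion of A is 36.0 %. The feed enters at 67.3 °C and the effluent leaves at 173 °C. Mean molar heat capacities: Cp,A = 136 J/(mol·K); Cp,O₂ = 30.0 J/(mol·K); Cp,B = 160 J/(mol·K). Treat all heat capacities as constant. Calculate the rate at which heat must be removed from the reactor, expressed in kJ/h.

Q_out = 229000 kJ/h

Extent of reaction ξ = 0.360 × 73.3 = 26.388 mol/min
Reaction term: ξ·ΔH°_rxn = 26.388 × -190 = -5013.7 kJ/min
Sensible, feed 67.3→25 °C: -468.13 kJ/min
Outlet flows (mol/min): A 46.912, O₂ 23.406, B 26.388
Sensible, products 25→173 °C: 1673 kJ/min
Q = ΔH = -3808.8 kJ/min = -63.48 kW
Heat removed = 228530 kJ/h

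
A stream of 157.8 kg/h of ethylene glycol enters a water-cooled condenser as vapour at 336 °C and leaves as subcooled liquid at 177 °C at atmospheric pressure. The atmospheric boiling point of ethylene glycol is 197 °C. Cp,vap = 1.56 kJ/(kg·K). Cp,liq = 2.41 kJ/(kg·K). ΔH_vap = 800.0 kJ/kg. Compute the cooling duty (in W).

Q_c = 46700 W

vapour 336→197 °C: -216.84 kJ/kg
condensation at 197 °C: -800 kJ/kg
liquid 197→177 °C: -48.2 kJ/kg
Δh = -216.84 + -800 + -48.2 = -1065 kJ/kg
Q = ṁ·Δh = 157.8 kg/h × -1065 kJ/kg = -168060 kJ/h
|Q| = 46.684 kW = 46684 W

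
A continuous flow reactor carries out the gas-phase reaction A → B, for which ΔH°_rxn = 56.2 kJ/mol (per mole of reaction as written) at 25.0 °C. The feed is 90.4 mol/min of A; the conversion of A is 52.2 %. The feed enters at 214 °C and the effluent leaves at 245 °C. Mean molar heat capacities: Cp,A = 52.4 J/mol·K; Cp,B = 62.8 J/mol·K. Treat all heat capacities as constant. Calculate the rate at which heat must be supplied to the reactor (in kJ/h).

Q_in = 174000 kJ/h

Extent of reaction ξ = 0.522 × 90.4 = 47.189 mol/min
Reaction term: ξ·ΔH°_rxn = 47.189 × 56.2 = 2652 kJ/min
Sensible, feed 214→25 °C: -895.29 kJ/min
Outlet flows (mol/min): A 43.211, B 47.189
Sensible, products 25→245 °C: 1150.1 kJ/min
Q = ΔH = 2906.8 kJ/min = 48.447 kW
Heat supplied = 174410 kJ/h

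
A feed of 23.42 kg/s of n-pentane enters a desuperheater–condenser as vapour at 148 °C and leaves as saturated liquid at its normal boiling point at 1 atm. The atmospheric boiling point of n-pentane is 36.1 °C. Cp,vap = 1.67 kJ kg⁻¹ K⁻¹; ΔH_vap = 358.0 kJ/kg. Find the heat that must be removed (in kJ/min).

Q_c = 766000 kJ/min

vapour 148→36.1 °C: -186.87 kJ/kg
condensation at 36.1 °C: -358 kJ/kg
Δh = -186.87 + -358 = -544.87 kJ/kg
Q = ṁ·Δh = 23.42 kg/s × -544.87 kJ/kg = -12761 kJ/s
|Q| = 12761 kW = 765660 kJ/min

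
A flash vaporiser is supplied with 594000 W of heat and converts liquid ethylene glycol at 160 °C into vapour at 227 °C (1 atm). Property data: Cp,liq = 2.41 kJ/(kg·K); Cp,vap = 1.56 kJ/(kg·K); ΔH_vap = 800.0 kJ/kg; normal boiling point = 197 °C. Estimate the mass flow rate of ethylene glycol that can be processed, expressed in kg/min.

ṁ = 38.1 kg/min

Δh = 2.41×(197−160) + 800.0 + 1.56×(227−197) = 935.97 kJ/kg
Q = 594000 W = 594 kJ/s = 35640 kJ/min
ṁ = Q/Δh = 35640 / 935.97 = 38.078 kg/min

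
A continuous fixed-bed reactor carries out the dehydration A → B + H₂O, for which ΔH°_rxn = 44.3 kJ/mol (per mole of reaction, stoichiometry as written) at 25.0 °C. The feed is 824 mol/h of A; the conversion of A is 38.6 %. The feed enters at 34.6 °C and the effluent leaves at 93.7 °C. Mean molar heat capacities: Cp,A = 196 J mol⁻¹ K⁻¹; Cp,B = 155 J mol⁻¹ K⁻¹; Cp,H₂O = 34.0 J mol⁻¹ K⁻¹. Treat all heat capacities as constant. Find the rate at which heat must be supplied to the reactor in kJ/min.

Extent of reaction ξ = 0.386 × 824 = 318.06 mol/h
Reaction term: ξ·ΔH°_rxn = 318.06 × 44.3 = 14090 kJ/h
Sensible, feed 34.6→25 °C: -1550.4 kJ/h
Outlet flows (mol/h): A 505.94, B 318.06, H₂O 318.06
Sensible, products 25→93.7 °C: 10942 kJ/h
Q = ΔH = 23482 kJ/h = 6.5228 kW
Heat supplied = 391.37 kJ/min

Q_in = 391 kJ/min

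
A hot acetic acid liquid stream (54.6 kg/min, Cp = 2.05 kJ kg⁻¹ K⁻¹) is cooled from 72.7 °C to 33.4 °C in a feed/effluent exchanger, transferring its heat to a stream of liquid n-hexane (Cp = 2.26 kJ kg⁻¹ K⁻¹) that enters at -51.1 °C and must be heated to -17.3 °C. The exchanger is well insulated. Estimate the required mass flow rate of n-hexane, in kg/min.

Heat released by hot stream: Q = 54.6 × 2.05 × (72.7 − 33.4) = 4398.8 kJ/min
Energy balance on cold side (adiabatic exchanger): Q = ṁ_c·Cp_c·(T_c,out − T_c,in)
ṁ_c = 4398.8 / [2.26 × (-17.3 − -51.1)] = 57.586 kg/min

ṁ_c = 57.6 kg/min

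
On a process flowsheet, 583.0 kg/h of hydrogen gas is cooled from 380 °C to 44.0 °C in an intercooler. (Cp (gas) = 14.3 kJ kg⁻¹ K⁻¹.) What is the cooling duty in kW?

Q_c = 778 kW

Q = ṁ·Cp·ΔT = 583.0 × 14.3 × (44.0 − 380) = -2.8012e+06 kJ/h
Converting: 2.8012e+06 / 3600 s = 778.11 kW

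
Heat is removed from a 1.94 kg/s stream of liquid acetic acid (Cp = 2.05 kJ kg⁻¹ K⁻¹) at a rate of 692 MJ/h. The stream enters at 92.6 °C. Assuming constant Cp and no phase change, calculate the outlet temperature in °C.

Q = 692 MJ/h = 192.22 kJ/s
ΔT = Q/(ṁ·Cp) = 192.22/(1.94×2.05) = 48.333 K
T_out = 92.6 − 48.333 = 44.267 °C

T_out = 44.3 °C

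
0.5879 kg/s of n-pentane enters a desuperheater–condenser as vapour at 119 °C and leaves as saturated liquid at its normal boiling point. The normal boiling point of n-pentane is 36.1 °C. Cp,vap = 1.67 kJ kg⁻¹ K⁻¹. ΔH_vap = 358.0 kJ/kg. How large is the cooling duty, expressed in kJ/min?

vapour 119→36.1 °C: -138.44 kJ/kg
condensation at 36.1 °C: -358 kJ/kg
Δh = -138.44 + -358 = -496.44 kJ/kg
Q = ṁ·Δh = 0.5879 kg/s × -496.44 kJ/kg = -291.86 kJ/s
|Q| = 291.86 kW = 17512 kJ/min

Q_c = 17500 kJ/min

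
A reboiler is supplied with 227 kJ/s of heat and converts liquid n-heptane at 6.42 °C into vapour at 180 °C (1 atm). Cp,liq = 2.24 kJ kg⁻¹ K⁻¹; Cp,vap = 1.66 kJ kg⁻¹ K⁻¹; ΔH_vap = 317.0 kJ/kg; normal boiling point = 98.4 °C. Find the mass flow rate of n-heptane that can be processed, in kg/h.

Δh = 2.24×(98.4−6.42) + 317.0 + 1.66×(180−98.4) = 658.49 kJ/kg
Q = 227 kJ/s = 227 kJ/s = 817200 kJ/h
ṁ = Q/Δh = 817200 / 658.49 = 1241 kg/h

ṁ = 1240 kg/h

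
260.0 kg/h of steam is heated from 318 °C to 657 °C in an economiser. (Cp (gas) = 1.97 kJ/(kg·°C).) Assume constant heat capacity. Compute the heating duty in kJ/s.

Q = ṁ·Cp·ΔT = 260.0 × 1.97 × (657 − 318) = 173640 kJ/h
Converting: 173640 / 3600 s = 48.232 kW

Q = 48.2 kJ/s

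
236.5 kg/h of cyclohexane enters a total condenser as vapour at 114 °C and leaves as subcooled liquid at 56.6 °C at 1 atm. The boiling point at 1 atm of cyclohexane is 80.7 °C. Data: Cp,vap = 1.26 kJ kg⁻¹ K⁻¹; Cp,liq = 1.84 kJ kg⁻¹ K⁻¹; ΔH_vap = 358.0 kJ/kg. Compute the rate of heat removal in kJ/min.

Q_c = 1750 kJ/min

vapour 114→80.7 °C: -41.958 kJ/kg
condensation at 80.7 °C: -358 kJ/kg
liquid 80.7→56.6 °C: -44.344 kJ/kg
Δh = -41.958 + -358 + -44.344 = -444.3 kJ/kg
Q = ṁ·Δh = 236.5 kg/h × -444.3 kJ/kg = -105080 kJ/h
|Q| = 29.188 kW = 1751.3 kJ/min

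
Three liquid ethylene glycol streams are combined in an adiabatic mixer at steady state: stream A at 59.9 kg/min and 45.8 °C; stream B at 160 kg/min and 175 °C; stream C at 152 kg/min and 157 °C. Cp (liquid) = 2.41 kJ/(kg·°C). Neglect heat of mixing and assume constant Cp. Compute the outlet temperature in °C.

Adiabatic, steady state ⇒ Σ ṁᵢCp,ᵢ(T_out − Tᵢ) = 0
Σ ṁᵢCp,ᵢTᵢ = 59.9×2.41×45.8 + 160×2.41×175 + 152×2.41×157 = 131600
Σ ṁᵢCp,ᵢ = 59.9×2.41 + 160×2.41 + 152×2.41 = 896.28
T_out = 131600 / 896.28 = 146.83 °C

T_out = 147 °C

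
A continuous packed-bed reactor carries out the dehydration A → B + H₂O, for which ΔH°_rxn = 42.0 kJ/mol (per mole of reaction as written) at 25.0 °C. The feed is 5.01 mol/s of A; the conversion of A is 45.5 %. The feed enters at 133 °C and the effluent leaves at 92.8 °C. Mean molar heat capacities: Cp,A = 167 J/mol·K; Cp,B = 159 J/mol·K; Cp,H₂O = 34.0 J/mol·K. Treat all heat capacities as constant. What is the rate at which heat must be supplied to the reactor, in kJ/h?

Extent of reaction ξ = 0.455 × 5.01 = 2.2795 mol/s
Reaction term: ξ·ΔH°_rxn = 2.2795 × 42.0 = 95.741 kJ/s
Sensible, feed 133→25 °C: -90.36 kJ/s
Outlet flows (mol/s): A 2.7304, B 2.2795, H₂O 2.2795
Sensible, products 25→92.8 °C: 60.745 kJ/s
Q = ΔH = 66.125 kJ/s = 66.125 kW
Heat supplied = 238050 kJ/h

Q_in = 238000 kJ/h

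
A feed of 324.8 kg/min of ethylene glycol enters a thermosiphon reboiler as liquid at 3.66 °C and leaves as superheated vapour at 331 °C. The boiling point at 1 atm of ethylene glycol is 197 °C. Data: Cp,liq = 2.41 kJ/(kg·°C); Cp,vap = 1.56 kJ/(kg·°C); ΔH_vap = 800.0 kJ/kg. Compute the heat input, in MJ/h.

liquid 3.66→197 °C: 465.95 kJ/kg
vaporisation at 197 °C: 800 kJ/kg
vapour 197→331 °C: 209.04 kJ/kg
Δh = 465.95 + 800 + 209.04 = 1475 kJ/kg
Q = ṁ·Δh = 324.8 kg/min × 1475 kJ/kg = 479080 kJ/min
|Q| = 7984.6 kW = 28745 MJ/h

Q = 28700 MJ/h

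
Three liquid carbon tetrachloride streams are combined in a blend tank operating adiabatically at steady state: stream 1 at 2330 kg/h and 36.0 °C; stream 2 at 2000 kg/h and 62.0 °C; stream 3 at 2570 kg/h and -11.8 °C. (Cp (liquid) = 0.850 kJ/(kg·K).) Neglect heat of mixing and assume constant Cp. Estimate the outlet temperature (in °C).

T_out = 25.7 °C

Energy balance with Q = 0: Σ ṁᵢCp,ᵢ(T_out − Tᵢ) = 0
Σ ṁᵢCp,ᵢTᵢ = 2330×0.850×36.0 + 2000×0.850×62.0 + 2570×0.850×-11.8 = 150920
Σ ṁᵢCp,ᵢ = 2330×0.850 + 2000×0.850 + 2570×0.850 = 5865
T_out = 150920 / 5865 = 25.732 °C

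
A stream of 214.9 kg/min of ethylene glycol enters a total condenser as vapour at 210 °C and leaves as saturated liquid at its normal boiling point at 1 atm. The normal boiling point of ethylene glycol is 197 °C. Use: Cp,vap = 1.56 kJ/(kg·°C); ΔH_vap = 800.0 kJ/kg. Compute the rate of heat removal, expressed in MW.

Q_c = 2.94 MW

vapour 210→197 °C: -20.28 kJ/kg
condensation at 197 °C: -800 kJ/kg
Δh = -20.28 + -800 = -820.28 kJ/kg
Q = ṁ·Δh = 214.9 kg/min × -820.28 kJ/kg = -176280 kJ/min
|Q| = 2938 kW = 2.938 MW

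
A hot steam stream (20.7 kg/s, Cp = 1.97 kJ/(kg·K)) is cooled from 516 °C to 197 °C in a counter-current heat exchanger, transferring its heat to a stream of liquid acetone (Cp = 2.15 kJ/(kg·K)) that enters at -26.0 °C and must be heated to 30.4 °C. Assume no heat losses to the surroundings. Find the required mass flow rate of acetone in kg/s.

ṁ_c = 107 kg/s

Heat released by hot stream: Q = 20.7 × 1.97 × (516 − 197) = 13009 kJ/s
Energy balance on cold side (adiabatic exchanger): Q = ṁ_c·Cp_c·(T_c,out − T_c,in)
ṁ_c = 13009 / [2.15 × (30.4 − -26.0)] = 107.28 kg/s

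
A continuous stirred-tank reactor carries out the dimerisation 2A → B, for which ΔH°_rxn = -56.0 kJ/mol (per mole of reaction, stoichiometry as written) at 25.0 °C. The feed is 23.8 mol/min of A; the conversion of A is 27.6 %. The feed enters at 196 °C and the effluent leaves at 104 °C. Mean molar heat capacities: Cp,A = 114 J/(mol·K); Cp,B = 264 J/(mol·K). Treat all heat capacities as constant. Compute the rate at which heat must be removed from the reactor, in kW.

Extent of reaction ξ = 0.276 × 23.8 / 2 = 3.2844 mol/min
Reaction term: ξ·ΔH°_rxn = 3.2844 × -56.0 = -183.93 kJ/min
Sensible, feed 196→25 °C: -463.96 kJ/min
Outlet flows (mol/min): A 17.231, B 3.2844
Sensible, products 25→104 °C: 223.68 kJ/min
Q = ΔH = -424.2 kJ/min = -7.07 kW
Heat removed = 7.07 kW

Q_out = 7.07 kW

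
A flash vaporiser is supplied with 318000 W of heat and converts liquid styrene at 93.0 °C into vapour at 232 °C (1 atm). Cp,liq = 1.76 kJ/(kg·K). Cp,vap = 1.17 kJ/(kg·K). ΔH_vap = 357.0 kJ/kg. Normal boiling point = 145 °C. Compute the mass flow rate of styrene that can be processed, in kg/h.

ṁ = 2080 kg/h

Δh = 1.76×(145−93.0) + 357.0 + 1.17×(232−145) = 550.31 kJ/kg
Q = 318000 W = 318 kJ/s = 1.1448e+06 kJ/h
ṁ = Q/Δh = 1.1448e+06 / 550.31 = 2080.3 kg/h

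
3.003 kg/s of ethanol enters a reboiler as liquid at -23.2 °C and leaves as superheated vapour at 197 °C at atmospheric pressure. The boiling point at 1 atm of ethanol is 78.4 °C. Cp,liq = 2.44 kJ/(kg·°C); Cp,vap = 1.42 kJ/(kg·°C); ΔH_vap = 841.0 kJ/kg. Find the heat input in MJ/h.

Q = 13600 MJ/h

liquid -23.2→78.4 °C: 247.9 kJ/kg
vaporisation at 78.4 °C: 841 kJ/kg
vapour 78.4→197 °C: 168.41 kJ/kg
Δh = 247.9 + 841 + 168.41 = 1257.3 kJ/kg
Q = ṁ·Δh = 3.003 kg/s × 1257.3 kJ/kg = 3775.7 kJ/s
|Q| = 3775.7 kW = 13593 MJ/h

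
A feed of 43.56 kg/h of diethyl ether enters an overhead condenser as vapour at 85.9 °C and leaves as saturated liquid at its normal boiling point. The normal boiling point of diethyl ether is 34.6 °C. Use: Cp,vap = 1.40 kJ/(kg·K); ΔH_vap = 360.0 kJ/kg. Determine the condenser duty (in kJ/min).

Q_c = 314 kJ/min

vapour 85.9→34.6 °C: -71.82 kJ/kg
condensation at 34.6 °C: -360 kJ/kg
Δh = -71.82 + -360 = -431.82 kJ/kg
Q = ṁ·Δh = 43.56 kg/h × -431.82 kJ/kg = -18810 kJ/h
|Q| = 5.225 kW = 313.5 kJ/min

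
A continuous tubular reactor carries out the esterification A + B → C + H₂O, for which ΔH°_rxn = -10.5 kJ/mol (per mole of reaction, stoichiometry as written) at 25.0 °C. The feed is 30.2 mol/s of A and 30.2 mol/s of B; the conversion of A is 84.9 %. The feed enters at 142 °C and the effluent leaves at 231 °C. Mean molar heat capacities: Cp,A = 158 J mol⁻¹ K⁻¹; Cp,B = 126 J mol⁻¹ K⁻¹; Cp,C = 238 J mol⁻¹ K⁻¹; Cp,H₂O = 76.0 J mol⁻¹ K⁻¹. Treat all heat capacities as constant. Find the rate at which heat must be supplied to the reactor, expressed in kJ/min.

Extent of reaction ξ = 0.849 × 30.2 = 25.64 mol/s
Reaction term: ξ·ΔH°_rxn = 25.64 × -10.5 = -269.22 kJ/s
Sensible, feed 142→25 °C: -1003.5 kJ/s
Outlet flows (mol/s): A 4.5602, B 4.5602, C 25.64, H₂O 25.64
Sensible, products 25→231 °C: 1925.3 kJ/s
Q = ΔH = 652.57 kJ/s = 652.57 kW
Heat supplied = 39154 kJ/min

Q_in = 39200 kJ/min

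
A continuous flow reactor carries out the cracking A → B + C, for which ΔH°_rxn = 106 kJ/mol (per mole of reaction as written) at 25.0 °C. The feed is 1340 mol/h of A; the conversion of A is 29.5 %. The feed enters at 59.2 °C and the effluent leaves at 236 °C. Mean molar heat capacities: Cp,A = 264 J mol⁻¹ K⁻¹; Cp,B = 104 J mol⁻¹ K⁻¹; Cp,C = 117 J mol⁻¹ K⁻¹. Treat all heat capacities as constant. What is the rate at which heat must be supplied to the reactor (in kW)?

Extent of reaction ξ = 0.295 × 1340 = 395.3 mol/h
Reaction term: ξ·ΔH°_rxn = 395.3 × 106 = 41902 kJ/h
Sensible, feed 59.2→25 °C: -12099 kJ/h
Outlet flows (mol/h): A 944.7, B 395.3, C 395.3
Sensible, products 25→236 °C: 71057 kJ/h
Q = ΔH = 100860 kJ/h = 28.017 kW
Heat supplied = 28.017 kW

Q_in = 28.0 kW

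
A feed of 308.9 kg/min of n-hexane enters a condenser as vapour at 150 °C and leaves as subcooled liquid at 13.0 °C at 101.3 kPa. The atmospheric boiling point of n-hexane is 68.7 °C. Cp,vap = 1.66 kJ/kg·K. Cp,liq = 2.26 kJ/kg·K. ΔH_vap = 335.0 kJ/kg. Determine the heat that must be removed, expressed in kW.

vapour 150→68.7 °C: -134.96 kJ/kg
condensation at 68.7 °C: -335 kJ/kg
liquid 68.7→13.0 °C: -125.88 kJ/kg
Δh = -134.96 + -335 + -125.88 = -595.84 kJ/kg
Q = ṁ·Δh = 308.9 kg/min × -595.84 kJ/kg = -184050 kJ/min
|Q| = 3067.6 kW

Q_c = 3070 kW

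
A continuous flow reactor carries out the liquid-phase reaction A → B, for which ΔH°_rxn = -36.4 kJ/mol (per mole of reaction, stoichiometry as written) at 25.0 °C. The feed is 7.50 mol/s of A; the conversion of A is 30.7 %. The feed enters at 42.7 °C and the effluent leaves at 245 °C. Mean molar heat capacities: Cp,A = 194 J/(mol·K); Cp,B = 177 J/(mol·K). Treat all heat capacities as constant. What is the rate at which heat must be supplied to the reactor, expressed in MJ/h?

Extent of reaction ξ = 0.307 × 7.50 = 2.3025 mol/s
Reaction term: ξ·ΔH°_rxn = 2.3025 × -36.4 = -83.811 kJ/s
Sensible, feed 42.7→25 °C: -25.754 kJ/s
Outlet flows (mol/s): A 5.1975, B 2.3025
Sensible, products 25→245 °C: 311.49 kJ/s
Q = ΔH = 201.92 kJ/s = 201.92 kW
Heat supplied = 726.93 MJ/h

Q_in = 727 MJ/h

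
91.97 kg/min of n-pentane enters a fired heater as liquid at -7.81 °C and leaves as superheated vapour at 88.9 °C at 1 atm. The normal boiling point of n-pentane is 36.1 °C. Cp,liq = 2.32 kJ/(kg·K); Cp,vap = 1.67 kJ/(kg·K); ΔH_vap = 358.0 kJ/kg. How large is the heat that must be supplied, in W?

Q = 840000 W

liquid -7.81→36.1 °C: 101.87 kJ/kg
vaporisation at 36.1 °C: 358 kJ/kg
vapour 36.1→88.9 °C: 88.176 kJ/kg
Δh = 101.87 + 358 + 88.176 = 548.05 kJ/kg
Q = ṁ·Δh = 91.97 kg/min × 548.05 kJ/kg = 50404 kJ/min
|Q| = 840.07 kW = 840070 W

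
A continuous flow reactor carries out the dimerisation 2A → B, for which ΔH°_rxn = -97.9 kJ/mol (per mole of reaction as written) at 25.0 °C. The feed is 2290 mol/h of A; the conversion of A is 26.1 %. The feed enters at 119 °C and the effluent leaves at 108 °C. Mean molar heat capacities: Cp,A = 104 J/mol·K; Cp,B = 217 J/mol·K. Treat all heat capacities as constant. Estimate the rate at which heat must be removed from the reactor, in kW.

Extent of reaction ξ = 0.261 × 2290 / 2 = 298.85 mol/h
Reaction term: ξ·ΔH°_rxn = 298.85 × -97.9 = -29257 kJ/h
Sensible, feed 119→25 °C: -22387 kJ/h
Outlet flows (mol/h): A 1692.3, B 298.85
Sensible, products 25→108 °C: 19991 kJ/h
Q = ΔH = -31653 kJ/h = -8.7926 kW
Heat removed = 8.7926 kW

Q_out = 8.79 kW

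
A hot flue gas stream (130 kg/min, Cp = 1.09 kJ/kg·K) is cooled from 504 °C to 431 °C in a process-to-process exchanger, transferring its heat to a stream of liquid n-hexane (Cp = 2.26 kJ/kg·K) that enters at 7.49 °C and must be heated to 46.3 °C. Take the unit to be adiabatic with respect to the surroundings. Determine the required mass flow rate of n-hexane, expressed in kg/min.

ṁ_c = 118 kg/min

Heat released by hot stream: Q = 130 × 1.09 × (504 − 431) = 10344 kJ/min
Energy balance on cold side (adiabatic exchanger): Q = ṁ_c·Cp_c·(T_c,out − T_c,in)
ṁ_c = 10344 / [2.26 × (46.3 − 7.49)] = 117.93 kg/min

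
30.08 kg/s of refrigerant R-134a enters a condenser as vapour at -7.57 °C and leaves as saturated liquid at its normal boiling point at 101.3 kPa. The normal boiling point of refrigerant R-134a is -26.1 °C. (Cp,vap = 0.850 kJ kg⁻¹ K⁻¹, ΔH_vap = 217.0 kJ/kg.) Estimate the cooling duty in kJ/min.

Q_c = 420000 kJ/min

vapour -7.57→-26.1 °C: -15.751 kJ/kg
condensation at -26.1 °C: -217 kJ/kg
Δh = -15.751 + -217 = -232.75 kJ/kg
Q = ṁ·Δh = 30.08 kg/s × -232.75 kJ/kg = -7001.1 kJ/s
|Q| = 7001.1 kW = 420070 kJ/min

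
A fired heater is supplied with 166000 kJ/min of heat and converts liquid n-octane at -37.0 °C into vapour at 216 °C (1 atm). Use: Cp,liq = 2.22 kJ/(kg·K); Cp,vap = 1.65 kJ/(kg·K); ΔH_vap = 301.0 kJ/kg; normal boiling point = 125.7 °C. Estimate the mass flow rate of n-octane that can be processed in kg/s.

Δh = 2.22×(125.7−-37.0) + 301.0 + 1.65×(216−125.7) = 811.19 kJ/kg
Q = 166000 kJ/min = 2766.7 kJ/s = 2766.7 kJ/s
ṁ = Q/Δh = 2766.7 / 811.19 = 3.4106 kg/s

ṁ = 3.41 kg/s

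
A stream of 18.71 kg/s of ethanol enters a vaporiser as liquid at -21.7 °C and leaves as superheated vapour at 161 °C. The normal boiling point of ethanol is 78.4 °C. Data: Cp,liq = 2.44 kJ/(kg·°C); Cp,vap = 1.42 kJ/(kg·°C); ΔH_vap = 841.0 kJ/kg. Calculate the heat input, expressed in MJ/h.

Q = 81000 MJ/h

liquid -21.7→78.4 °C: 244.24 kJ/kg
vaporisation at 78.4 °C: 841 kJ/kg
vapour 78.4→161 °C: 117.29 kJ/kg
Δh = 244.24 + 841 + 117.29 = 1202.5 kJ/kg
Q = ṁ·Δh = 18.71 kg/s × 1202.5 kJ/kg = 22499 kJ/s
|Q| = 22499 kW = 80998 MJ/h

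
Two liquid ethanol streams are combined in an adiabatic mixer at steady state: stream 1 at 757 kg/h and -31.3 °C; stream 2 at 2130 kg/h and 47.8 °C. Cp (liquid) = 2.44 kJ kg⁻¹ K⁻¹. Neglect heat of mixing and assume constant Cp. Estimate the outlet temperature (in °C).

Adiabatic, steady state ⇒ Σ ṁᵢCp,ᵢ(T_out − Tᵢ) = 0
Σ ṁᵢCp,ᵢTᵢ = 757×2.44×-31.3 + 2130×2.44×47.8 = 190610
Σ ṁᵢCp,ᵢ = 757×2.44 + 2130×2.44 = 7044.3
T_out = 190610 / 7044.3 = 27.059 °C

T_out = 27.1 °C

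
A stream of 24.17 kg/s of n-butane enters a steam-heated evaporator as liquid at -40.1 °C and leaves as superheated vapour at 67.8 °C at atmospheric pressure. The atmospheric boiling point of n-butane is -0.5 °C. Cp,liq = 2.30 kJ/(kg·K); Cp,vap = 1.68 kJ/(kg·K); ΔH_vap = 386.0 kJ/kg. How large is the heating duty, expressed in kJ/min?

Q = 858000 kJ/min

liquid -40.1→-0.5 °C: 91.08 kJ/kg
vaporisation at -0.5 °C: 386 kJ/kg
vapour -0.5→67.8 °C: 114.74 kJ/kg
Δh = 91.08 + 386 + 114.74 = 591.82 kJ/kg
Q = ṁ·Δh = 24.17 kg/s × 591.82 kJ/kg = 14304 kJ/s
|Q| = 14304 kW = 858260 kJ/min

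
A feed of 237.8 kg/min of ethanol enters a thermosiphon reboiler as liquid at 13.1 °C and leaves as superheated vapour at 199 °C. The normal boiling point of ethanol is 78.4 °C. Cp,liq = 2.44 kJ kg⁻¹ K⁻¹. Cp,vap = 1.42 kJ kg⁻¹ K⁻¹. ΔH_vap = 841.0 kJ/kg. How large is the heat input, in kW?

liquid 13.1→78.4 °C: 159.33 kJ/kg
vaporisation at 78.4 °C: 841 kJ/kg
vapour 78.4→199 °C: 171.25 kJ/kg
Δh = 159.33 + 841 + 171.25 = 1171.6 kJ/kg
Q = ṁ·Δh = 237.8 kg/min × 1171.6 kJ/kg = 278600 kJ/min
|Q| = 4643.4 kW

Q = 4640 kW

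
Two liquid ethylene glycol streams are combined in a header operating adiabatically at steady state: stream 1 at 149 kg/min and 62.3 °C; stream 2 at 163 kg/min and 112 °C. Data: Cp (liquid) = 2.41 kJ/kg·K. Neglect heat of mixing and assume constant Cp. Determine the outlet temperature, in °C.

T_out = 88.3 °C

Adiabatic, steady state ⇒ Σ ṁᵢCp,ᵢ(T_out − Tᵢ) = 0
Σ ṁᵢCp,ᵢTᵢ = 149×2.41×62.3 + 163×2.41×112 = 66368
Σ ṁᵢCp,ᵢ = 149×2.41 + 163×2.41 = 751.92
T_out = 66368 / 751.92 = 88.265 °C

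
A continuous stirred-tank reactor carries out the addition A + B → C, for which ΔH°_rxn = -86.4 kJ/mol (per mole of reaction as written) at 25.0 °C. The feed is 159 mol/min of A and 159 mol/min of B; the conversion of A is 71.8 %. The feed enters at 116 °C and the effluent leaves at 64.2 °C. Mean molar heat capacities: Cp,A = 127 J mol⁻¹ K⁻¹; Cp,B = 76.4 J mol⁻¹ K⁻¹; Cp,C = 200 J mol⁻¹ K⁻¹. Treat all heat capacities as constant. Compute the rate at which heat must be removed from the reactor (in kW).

Q_out = 193 kW

Extent of reaction ξ = 0.718 × 159 = 114.16 mol/min
Reaction term: ξ·ΔH°_rxn = 114.16 × -86.4 = -9863.6 kJ/min
Sensible, feed 116→25 °C: -2943 kJ/min
Outlet flows (mol/min): A 44.838, B 44.838, C 114.16
Sensible, products 25→64.2 °C: 1252.5 kJ/min
Q = ΔH = -11554 kJ/min = -192.57 kW
Heat removed = 192.57 kW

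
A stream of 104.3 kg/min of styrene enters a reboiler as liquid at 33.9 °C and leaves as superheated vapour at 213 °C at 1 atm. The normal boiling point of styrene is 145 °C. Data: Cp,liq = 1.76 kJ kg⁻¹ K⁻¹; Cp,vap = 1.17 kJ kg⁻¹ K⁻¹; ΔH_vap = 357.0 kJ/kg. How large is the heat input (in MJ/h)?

Q = 3960 MJ/h

liquid 33.9→145 °C: 195.54 kJ/kg
vaporisation at 145 °C: 357 kJ/kg
vapour 145→213 °C: 79.56 kJ/kg
Δh = 195.54 + 357 + 79.56 = 632.1 kJ/kg
Q = ṁ·Δh = 104.3 kg/min × 632.1 kJ/kg = 65928 kJ/min
|Q| = 1098.8 kW = 3955.7 MJ/h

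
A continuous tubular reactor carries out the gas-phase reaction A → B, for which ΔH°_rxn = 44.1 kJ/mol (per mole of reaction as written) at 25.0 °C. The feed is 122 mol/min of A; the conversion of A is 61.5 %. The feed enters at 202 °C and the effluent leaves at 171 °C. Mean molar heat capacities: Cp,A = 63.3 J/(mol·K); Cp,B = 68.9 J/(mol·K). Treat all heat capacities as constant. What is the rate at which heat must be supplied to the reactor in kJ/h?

Q_in = 188000 kJ/h

Extent of reaction ξ = 0.615 × 122 = 75.03 mol/min
Reaction term: ξ·ΔH°_rxn = 75.03 × 44.1 = 3308.8 kJ/min
Sensible, feed 202→25 °C: -1366.9 kJ/min
Outlet flows (mol/min): A 46.97, B 75.03
Sensible, products 25→171 °C: 1188.8 kJ/min
Q = ΔH = 3130.8 kJ/min = 52.179 kW
Heat supplied = 187850 kJ/h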